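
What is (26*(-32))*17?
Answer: -14144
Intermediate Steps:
(26*(-32))*17 = -832*17 = -14144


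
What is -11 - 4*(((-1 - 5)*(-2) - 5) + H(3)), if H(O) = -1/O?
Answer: -113/3 ≈ -37.667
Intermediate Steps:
-11 - 4*(((-1 - 5)*(-2) - 5) + H(3)) = -11 - 4*(((-1 - 5)*(-2) - 5) - 1/3) = -11 - 4*((-6*(-2) - 5) - 1*⅓) = -11 - 4*((12 - 5) - ⅓) = -11 - 4*(7 - ⅓) = -11 - 4*20/3 = -11 - 80/3 = -113/3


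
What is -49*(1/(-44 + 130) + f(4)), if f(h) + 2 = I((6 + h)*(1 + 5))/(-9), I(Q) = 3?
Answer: 29351/258 ≈ 113.76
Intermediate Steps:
f(h) = -7/3 (f(h) = -2 + 3/(-9) = -2 + 3*(-1/9) = -2 - 1/3 = -7/3)
-49*(1/(-44 + 130) + f(4)) = -49*(1/(-44 + 130) - 7/3) = -49*(1/86 - 7/3) = -49*(-599/258) = 29351/258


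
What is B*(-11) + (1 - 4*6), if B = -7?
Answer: 54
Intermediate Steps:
B*(-11) + (1 - 4*6) = -7*(-11) + (1 - 4*6) = 77 + (1 - 24) = 77 - 23 = 54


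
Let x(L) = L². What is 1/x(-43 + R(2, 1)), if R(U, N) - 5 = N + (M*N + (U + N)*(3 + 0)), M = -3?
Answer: 1/961 ≈ 0.0010406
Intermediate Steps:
R(U, N) = 5 + N + 3*U (R(U, N) = 5 + (N + (-3*N + (U + N)*(3 + 0))) = 5 + (N + (-3*N + (N + U)*3)) = 5 + (N + (-3*N + (3*N + 3*U))) = 5 + (N + 3*U) = 5 + N + 3*U)
1/x(-43 + R(2, 1)) = 1/((-43 + (5 + 1 + 3*2))²) = 1/((-43 + (5 + 1 + 6))²) = 1/((-43 + 12)²) = 1/((-31)²) = 1/961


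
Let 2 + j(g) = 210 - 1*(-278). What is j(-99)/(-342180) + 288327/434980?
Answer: 42071937/63607460 ≈ 0.66143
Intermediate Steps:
j(g) = 486 (j(g) = -2 + (210 - 1*(-278)) = -2 + (210 + 278) = -2 + 488 = 486)
j(-99)/(-342180) + 288327/434980 = 486/(-342180) + 288327/434980 = 486*(-1/342180) + 288327*(1/434980) = -27/19010 + 22179/33460 = 42071937/63607460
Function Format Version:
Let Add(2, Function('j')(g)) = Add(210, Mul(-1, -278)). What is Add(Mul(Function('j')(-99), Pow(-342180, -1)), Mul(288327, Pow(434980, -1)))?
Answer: Rational(42071937, 63607460) ≈ 0.66143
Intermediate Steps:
Function('j')(g) = 486 (Function('j')(g) = Add(-2, Add(210, Mul(-1, -278))) = Add(-2, Add(210, 278)) = Add(-2, 488) = 486)
Add(Mul(Function('j')(-99), Pow(-342180, -1)), Mul(288327, Pow(434980, -1))) = Add(Mul(486, Pow(-342180, -1)), Mul(288327, Pow(434980, -1))) = Add(Mul(486, Rational(-1, 342180)), Mul(288327, Rational(1, 434980))) = Add(Rational(-27, 19010), Rational(22179, 33460)) = Rational(42071937, 63607460)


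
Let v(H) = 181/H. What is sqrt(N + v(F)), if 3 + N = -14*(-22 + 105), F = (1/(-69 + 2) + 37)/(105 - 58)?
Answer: I*sqrt(5741280678)/2478 ≈ 30.578*I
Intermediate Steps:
F = 2478/3149 (F = (1/(-67) + 37)/47 = (-1/67 + 37)*(1/47) = (2478/67)*(1/47) = 2478/3149 ≈ 0.78692)
N = -1165 (N = -3 - 14*(-22 + 105) = -3 - 14*83 = -3 - 1162 = -1165)
sqrt(N + v(F)) = sqrt(-1165 + 181/(2478/3149)) = sqrt(-1165 + 181*(3149/2478)) = sqrt(-1165 + 569969/2478) = sqrt(-2316901/2478) = I*sqrt(5741280678)/2478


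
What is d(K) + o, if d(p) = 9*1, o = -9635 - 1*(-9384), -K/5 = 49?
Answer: -242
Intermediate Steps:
K = -245 (K = -5*49 = -245)
o = -251 (o = -9635 + 9384 = -251)
d(p) = 9
d(K) + o = 9 - 251 = -242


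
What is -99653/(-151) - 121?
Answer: 81382/151 ≈ 538.95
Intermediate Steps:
-99653/(-151) - 121 = -99653*(-1)/151 - 121 = -227*(-439/151) - 121 = 99653/151 - 121 = 81382/151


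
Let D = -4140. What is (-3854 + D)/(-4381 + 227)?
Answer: 3997/2077 ≈ 1.9244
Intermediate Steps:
(-3854 + D)/(-4381 + 227) = (-3854 - 4140)/(-4381 + 227) = -7994/(-4154) = -7994*(-1/4154) = 3997/2077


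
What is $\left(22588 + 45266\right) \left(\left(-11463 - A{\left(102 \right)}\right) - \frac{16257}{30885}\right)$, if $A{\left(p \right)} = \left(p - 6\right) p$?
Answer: $- \frac{14848195247976}{10295} \approx -1.4423 \cdot 10^{9}$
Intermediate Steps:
$A{\left(p \right)} = p \left(-6 + p\right)$ ($A{\left(p \right)} = \left(-6 + p\right) p = p \left(-6 + p\right)$)
$\left(22588 + 45266\right) \left(\left(-11463 - A{\left(102 \right)}\right) - \frac{16257}{30885}\right) = \left(22588 + 45266\right) \left(\left(-11463 - 102 \left(-6 + 102\right)\right) - \frac{16257}{30885}\right) = 67854 \left(\left(-11463 - 102 \cdot 96\right) - \frac{5419}{10295}\right) = 67854 \left(\left(-11463 - 9792\right) - \frac{5419}{10295}\right) = 67854 \left(-21255 - \frac{5419}{10295}\right) = 67854 \left(- \frac{218825644}{10295}\right) = - \frac{14848195247976}{10295}$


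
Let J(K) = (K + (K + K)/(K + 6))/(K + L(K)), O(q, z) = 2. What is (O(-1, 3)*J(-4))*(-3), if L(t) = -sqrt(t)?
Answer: -48/5 + 24*I/5 ≈ -9.6 + 4.8*I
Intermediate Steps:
J(K) = (K + 2*K/(6 + K))/(K - sqrt(K)) (J(K) = (K + (K + K)/(K + 6))/(K - sqrt(K)) = (K + (2*K)/(6 + K))/(K - sqrt(K)) = (K + 2*K/(6 + K))/(K - sqrt(K)))
(O(-1, 3)*J(-4))*(-3) = (2*(-4*(8 - 4)/((-4)**2 - (-4)**(3/2) - 12*I + 6*(-4))))*(-3) = (2*(-4*4/(16 - (-8)*I - 12*I - 24)))*(-3) = (2*(-4*4/(16 + 8*I - 12*I - 24)))*(-3) = (2*(-4*4/(-8 - 4*I)))*(-3) = (2*(-4*(-8 + 4*I)/80*4))*(-3) = (2*(8/5 - 4*I/5))*(-3) = (16/5 - 8*I/5)*(-3) = -48/5 + 24*I/5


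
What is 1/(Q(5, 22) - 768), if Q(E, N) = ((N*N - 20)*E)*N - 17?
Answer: 1/50255 ≈ 1.9899e-5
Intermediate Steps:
Q(E, N) = -17 + E*N*(-20 + N**2) (Q(E, N) = ((N**2 - 20)*E)*N - 17 = ((-20 + N**2)*E)*N - 17 = (E*(-20 + N**2))*N - 17 = E*N*(-20 + N**2) - 17 = -17 + E*N*(-20 + N**2))
1/(Q(5, 22) - 768) = 1/((-17 + 5*22**3 - 20*5*22) - 768) = 1/((-17 + 5*10648 - 2200) - 768) = 1/((-17 + 53240 - 2200) - 768) = 1/(51023 - 768) = 1/50255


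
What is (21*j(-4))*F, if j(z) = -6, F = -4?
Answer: 504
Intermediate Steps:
(21*j(-4))*F = (21*(-6))*(-4) = -126*(-4) = 504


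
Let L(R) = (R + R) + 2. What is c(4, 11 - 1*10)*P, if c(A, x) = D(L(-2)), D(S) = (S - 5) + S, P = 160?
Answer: -1440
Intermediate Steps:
L(R) = 2 + 2*R (L(R) = 2*R + 2 = 2 + 2*R)
D(S) = -5 + 2*S (D(S) = (-5 + S) + S = -5 + 2*S)
c(A, x) = -9 (c(A, x) = -5 + 2*(2 + 2*(-2)) = -5 + 2*(2 - 4) = -5 + 2*(-2) = -5 - 4 = -9)
c(4, 11 - 1*10)*P = -9*160 = -1440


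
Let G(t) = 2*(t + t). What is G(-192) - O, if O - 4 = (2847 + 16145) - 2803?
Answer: -16961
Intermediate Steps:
G(t) = 4*t (G(t) = 2*(2*t) = 4*t)
O = 16193 (O = 4 + ((2847 + 16145) - 2803) = 4 + (18992 - 2803) = 4 + 16189 = 16193)
G(-192) - O = 4*(-192) - 1*16193 = -768 - 16193 = -16961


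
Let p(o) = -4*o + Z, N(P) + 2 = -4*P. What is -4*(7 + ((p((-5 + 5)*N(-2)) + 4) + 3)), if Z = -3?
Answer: -44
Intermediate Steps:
N(P) = -2 - 4*P
p(o) = -3 - 4*o (p(o) = -4*o - 3 = -3 - 4*o)
-4*(7 + ((p((-5 + 5)*N(-2)) + 4) + 3)) = -4*(7 + (((-3 - 4*(-5 + 5)*(-2 - 4*(-2))) + 4) + 3)) = -4*(7 + (((-3 - 0*(-2 + 8)) + 4) + 3)) = -4*(7 + (((-3 - 0*6) + 4) + 3)) = -4*(7 + (((-3 - 4*0) + 4) + 3)) = -4*(7 + (((-3 + 0) + 4) + 3)) = -4*(7 + ((-3 + 4) + 3)) = -4*(7 + (1 + 3)) = -4*(7 + 4) = -4*11 = -44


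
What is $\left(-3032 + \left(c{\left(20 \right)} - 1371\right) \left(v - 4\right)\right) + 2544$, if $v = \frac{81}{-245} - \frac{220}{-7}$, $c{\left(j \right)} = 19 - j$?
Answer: $- \frac{188332}{5} \approx -37666.0$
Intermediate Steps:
$v = \frac{7619}{245}$ ($v = 81 \left(- \frac{1}{245}\right) - - \frac{220}{7} = - \frac{81}{245} + \frac{220}{7} = \frac{7619}{245} \approx 31.098$)
$\left(-3032 + \left(c{\left(20 \right)} - 1371\right) \left(v - 4\right)\right) + 2544 = \left(-3032 + \left(\left(19 - 20\right) - 1371\right) \left(\frac{7619}{245} - 4\right)\right) + 2544 = \left(-3032 + \left(\left(19 - 20\right) - 1371\right) \frac{6639}{245}\right) + 2544 = \left(-3032 + \left(-1 - 1371\right) \frac{6639}{245}\right) + 2544 = \left(-3032 - \frac{185892}{5}\right) + 2544 = - \frac{201052}{5} + 2544 = - \frac{188332}{5}$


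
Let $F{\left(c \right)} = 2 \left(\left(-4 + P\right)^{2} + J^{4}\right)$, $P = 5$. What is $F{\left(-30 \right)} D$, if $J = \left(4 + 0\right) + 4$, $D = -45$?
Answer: $-368730$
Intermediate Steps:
$J = 8$ ($J = 4 + 4 = 8$)
$F{\left(c \right)} = 8194$ ($F{\left(c \right)} = 2 \left(\left(-4 + 5\right)^{2} + 8^{4}\right) = 2 \left(1^{2} + 4096\right) = 2 \left(1 + 4096\right) = 2 \cdot 4097 = 8194$)
$F{\left(-30 \right)} D = 8194 \left(-45\right) = -368730$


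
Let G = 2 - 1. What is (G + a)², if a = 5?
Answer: 36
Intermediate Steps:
G = 1
(G + a)² = (1 + 5)² = 6² = 36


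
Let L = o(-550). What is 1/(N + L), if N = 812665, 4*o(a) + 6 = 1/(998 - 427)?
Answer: 2284/1856123435 ≈ 1.2305e-6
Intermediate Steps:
o(a) = -3425/2284 (o(a) = -3/2 + 1/(4*(998 - 427)) = -3/2 + (¼)/571 = -3/2 + (¼)*(1/571) = -3/2 + 1/2284 = -3425/2284)
L = -3425/2284 ≈ -1.4996
1/(N + L) = 1/(812665 - 3425/2284) = 1/(1856123435/2284) = 2284/1856123435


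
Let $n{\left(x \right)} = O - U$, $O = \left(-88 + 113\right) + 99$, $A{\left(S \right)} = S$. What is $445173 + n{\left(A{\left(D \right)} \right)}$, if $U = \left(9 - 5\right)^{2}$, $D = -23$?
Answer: $445281$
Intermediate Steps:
$U = 16$ ($U = 4^{2} = 16$)
$O = 124$ ($O = 25 + 99 = 124$)
$n{\left(x \right)} = 108$ ($n{\left(x \right)} = 124 - 16 = 108$)
$445173 + n{\left(A{\left(D \right)} \right)} = 445173 + 108 = 445281$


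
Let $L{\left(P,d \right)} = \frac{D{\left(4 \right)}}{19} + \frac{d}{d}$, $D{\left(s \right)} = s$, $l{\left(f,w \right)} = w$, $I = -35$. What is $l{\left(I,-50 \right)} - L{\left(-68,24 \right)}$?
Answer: $- \frac{973}{19} \approx -51.211$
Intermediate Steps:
$L{\left(P,d \right)} = \frac{23}{19}$ ($L{\left(P,d \right)} = \frac{4}{19} + \frac{d}{d} = 4 \cdot \frac{1}{19} + 1 = \frac{4}{19} + 1 = \frac{23}{19}$)
$l{\left(I,-50 \right)} - L{\left(-68,24 \right)} = -50 - \frac{23}{19} = - \frac{973}{19}$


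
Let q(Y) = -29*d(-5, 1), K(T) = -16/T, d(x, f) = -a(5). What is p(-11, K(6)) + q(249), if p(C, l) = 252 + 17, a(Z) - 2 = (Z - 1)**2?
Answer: 791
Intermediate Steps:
a(Z) = 2 + (-1 + Z)**2 (a(Z) = 2 + (Z - 1)**2 = 2 + (-1 + Z)**2)
d(x, f) = -18 (d(x, f) = -(2 + (-1 + 5)**2) = -(2 + 4**2) = -(2 + 16) = -1*18 = -18)
p(C, l) = 269
q(Y) = 522 (q(Y) = -29*(-18) = 522)
p(-11, K(6)) + q(249) = 269 + 522 = 791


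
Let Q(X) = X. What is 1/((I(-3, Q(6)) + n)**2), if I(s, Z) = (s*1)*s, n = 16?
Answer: 1/625 ≈ 0.0016000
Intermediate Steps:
I(s, Z) = s**2 (I(s, Z) = s*s = s**2)
1/((I(-3, Q(6)) + n)**2) = 1/(((-3)**2 + 16)**2) = 1/((9 + 16)**2) = 1/(25**2) = 1/625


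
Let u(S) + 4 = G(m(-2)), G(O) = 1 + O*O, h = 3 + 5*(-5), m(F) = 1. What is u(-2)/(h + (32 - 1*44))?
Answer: 1/17 ≈ 0.058824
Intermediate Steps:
h = -22 (h = 3 - 25 = -22)
G(O) = 1 + O²
u(S) = -2 (u(S) = -4 + (1 + 1²) = -4 + (1 + 1) = -4 + 2 = -2)
u(-2)/(h + (32 - 1*44)) = -2/(-22 + (32 - 1*44)) = -2/(-22 + (32 - 44)) = -2/(-22 - 12) = -2/(-34) = -2*(-1/34) = 1/17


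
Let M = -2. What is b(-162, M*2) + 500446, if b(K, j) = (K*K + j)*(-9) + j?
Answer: 264282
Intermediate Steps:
b(K, j) = -9*K² - 8*j (b(K, j) = (K² + j)*(-9) + j = (j + K²)*(-9) + j = (-9*j - 9*K²) + j = -9*K² - 8*j)
b(-162, M*2) + 500446 = (-9*(-162)² - (-16)*2) + 500446 = (-9*26244 - 8*(-4)) + 500446 = (-236196 + 32) + 500446 = -236164 + 500446 = 264282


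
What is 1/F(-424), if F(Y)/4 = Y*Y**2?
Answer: -1/304900096 ≈ -3.2798e-9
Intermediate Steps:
F(Y) = 4*Y**3 (F(Y) = 4*(Y*Y**2) = 4*Y**3)
1/F(-424) = 1/(4*(-424)**3) = 1/(4*(-76225024)) = 1/(-304900096) = -1/304900096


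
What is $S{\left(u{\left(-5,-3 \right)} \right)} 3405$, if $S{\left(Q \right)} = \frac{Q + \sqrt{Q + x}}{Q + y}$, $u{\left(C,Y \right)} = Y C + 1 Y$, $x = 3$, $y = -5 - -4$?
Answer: $\frac{40860}{11} + \frac{3405 \sqrt{15}}{11} \approx 4913.4$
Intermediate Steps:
$y = -1$ ($y = -5 + 4 = -1$)
$u{\left(C,Y \right)} = Y + C Y$ ($u{\left(C,Y \right)} = C Y + Y = Y + C Y$)
$S{\left(Q \right)} = \frac{Q + \sqrt{3 + Q}}{-1 + Q}$ ($S{\left(Q \right)} = \frac{Q + \sqrt{Q + 3}}{Q - 1} = \frac{Q + \sqrt{3 + Q}}{-1 + Q}$)
$S{\left(u{\left(-5,-3 \right)} \right)} 3405 = \frac{- 3 \left(1 - 5\right) + \sqrt{3 - 3 \left(1 - 5\right)}}{-1 - 3 \left(1 - 5\right)} 3405 = \frac{\left(-3\right) \left(-4\right) + \sqrt{3 - -12}}{-1 - -12} \cdot 3405 = \frac{12 + \sqrt{3 + 12}}{-1 + 12} \cdot 3405 = \frac{12 + \sqrt{15}}{11} \cdot 3405 = \left(\frac{12}{11} + \frac{\sqrt{15}}{11}\right) 3405 = \frac{40860}{11} + \frac{3405 \sqrt{15}}{11}$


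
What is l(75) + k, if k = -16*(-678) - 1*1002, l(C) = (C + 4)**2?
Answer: 16087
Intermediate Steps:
l(C) = (4 + C)**2
k = 9846 (k = 10848 - 1002 = 9846)
l(75) + k = (4 + 75)**2 + 9846 = 79**2 + 9846 = 6241 + 9846 = 16087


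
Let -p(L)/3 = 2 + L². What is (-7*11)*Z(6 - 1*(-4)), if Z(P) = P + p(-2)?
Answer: 616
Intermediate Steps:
p(L) = -6 - 3*L² (p(L) = -3*(2 + L²) = -6 - 3*L²)
Z(P) = -18 + P (Z(P) = P + (-6 - 3*(-2)²) = P + (-6 - 3*4) = P + (-6 - 12) = P - 18 = -18 + P)
(-7*11)*Z(6 - 1*(-4)) = (-7*11)*(-18 + (6 - 1*(-4))) = -77*(-18 + (6 + 4)) = -77*(-18 + 10) = -77*(-8) = 616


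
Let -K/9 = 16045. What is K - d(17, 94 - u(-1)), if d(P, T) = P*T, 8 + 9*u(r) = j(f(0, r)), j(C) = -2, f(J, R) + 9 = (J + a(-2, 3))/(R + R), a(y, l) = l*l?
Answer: -1314197/9 ≈ -1.4602e+5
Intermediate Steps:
a(y, l) = l²
f(J, R) = -9 + (9 + J)/(2*R) (f(J, R) = -9 + (J + 3²)/(R + R) = -9 + (J + 9)/((2*R)) = -9 + (9 + J)*(1/(2*R)) = -9 + (9 + J)/(2*R))
u(r) = -10/9 (u(r) = -8/9 + (⅑)*(-2) = -8/9 - 2/9 = -10/9)
K = -144405 (K = -9*16045 = -144405)
K - d(17, 94 - u(-1)) = -144405 - 17*(94 - 1*(-10/9)) = -144405 - 17*(94 + 10/9) = -144405 - 17*856/9 = -144405 - 1*14552/9 = -144405 - 14552/9 = -1314197/9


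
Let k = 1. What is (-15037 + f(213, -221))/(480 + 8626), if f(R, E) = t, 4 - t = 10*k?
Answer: -15043/9106 ≈ -1.6520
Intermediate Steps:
t = -6 (t = 4 - 10 = -6)
f(R, E) = -6
(-15037 + f(213, -221))/(480 + 8626) = (-15037 - 6)/(480 + 8626) = -15043/9106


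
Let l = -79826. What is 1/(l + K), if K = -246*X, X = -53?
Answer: -1/66788 ≈ -1.4973e-5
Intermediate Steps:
K = 13038 (K = -246*(-53) = 13038)
1/(l + K) = 1/(-79826 + 13038) = 1/(-66788) = -1/66788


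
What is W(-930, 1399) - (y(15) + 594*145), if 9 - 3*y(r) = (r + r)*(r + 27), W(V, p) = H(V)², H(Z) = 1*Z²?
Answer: 748051924287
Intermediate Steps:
H(Z) = Z²
W(V, p) = V⁴ (W(V, p) = (V²)² = V⁴)
y(r) = 3 - 2*r*(27 + r)/3 (y(r) = 3 - (r + r)*(r + 27)/3 = 3 - 2*r*(27 + r)/3)
W(-930, 1399) - (y(15) + 594*145) = (-930)⁴ - ((3 - 18*15 - ⅔*15²) + 594*145) = 748052010000 - ((3 - 270 - ⅔*225) + 86130) = 748052010000 - ((3 - 270 - 150) + 86130) = 748052010000 - (-417 + 86130) = 748052010000 - 1*85713 = 748052010000 - 85713 = 748051924287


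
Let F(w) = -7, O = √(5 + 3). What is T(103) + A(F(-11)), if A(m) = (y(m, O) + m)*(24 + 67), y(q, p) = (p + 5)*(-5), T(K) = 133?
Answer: -2779 - 910*√2 ≈ -4065.9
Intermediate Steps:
O = 2*√2 (O = √8 = 2*√2 ≈ 2.8284)
y(q, p) = -25 - 5*p (y(q, p) = (5 + p)*(-5) = -25 - 5*p)
A(m) = -2275 - 910*√2 + 91*m (A(m) = ((-25 - 10*√2) + m)*(24 + 67) = ((-25 - 10*√2) + m)*91 = (-25 + m - 10*√2)*91 = -2275 - 910*√2 + 91*m)
T(103) + A(F(-11)) = 133 + (-2275 - 910*√2 + 91*(-7)) = 133 + (-2275 - 910*√2 - 637) = 133 + (-2912 - 910*√2) = -2779 - 910*√2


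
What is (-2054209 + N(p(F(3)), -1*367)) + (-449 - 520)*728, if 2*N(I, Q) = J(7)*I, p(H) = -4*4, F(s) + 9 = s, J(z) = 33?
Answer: -2759905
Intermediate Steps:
F(s) = -9 + s
p(H) = -16
N(I, Q) = 33*I/2 (N(I, Q) = (33*I)/2 = 33*I/2)
(-2054209 + N(p(F(3)), -1*367)) + (-449 - 520)*728 = (-2054209 + (33/2)*(-16)) + (-449 - 520)*728 = (-2054209 - 264) - 969*728 = -2054473 - 705432 = -2759905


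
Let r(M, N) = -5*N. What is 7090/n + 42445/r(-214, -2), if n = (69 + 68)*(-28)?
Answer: 4068703/959 ≈ 4242.6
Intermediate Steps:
n = -3836 (n = 137*(-28) = -3836)
7090/n + 42445/r(-214, -2) = 7090/(-3836) + 42445/((-5*(-2))) = 7090*(-1/3836) + 42445/10 = -3545/1918 + 42445*(1/10) = -3545/1918 + 8489/2 = 4068703/959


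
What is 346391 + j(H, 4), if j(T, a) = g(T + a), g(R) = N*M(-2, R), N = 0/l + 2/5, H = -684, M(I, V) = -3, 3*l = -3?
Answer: 1731949/5 ≈ 3.4639e+5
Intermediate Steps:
l = -1 (l = (⅓)*(-3) = -1)
N = ⅖ (N = 0/(-1) + 2/5 = 0*(-1) + 2*(⅕) = 0 + ⅖ = ⅖ ≈ 0.40000)
g(R) = -6/5 (g(R) = (⅖)*(-3) = -6/5)
j(T, a) = -6/5
346391 + j(H, 4) = 346391 - 6/5 = 1731949/5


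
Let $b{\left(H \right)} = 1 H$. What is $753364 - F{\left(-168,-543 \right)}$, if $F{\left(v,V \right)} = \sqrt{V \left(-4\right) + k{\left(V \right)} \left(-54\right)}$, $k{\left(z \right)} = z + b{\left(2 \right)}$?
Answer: $753364 - \sqrt{31386} \approx 7.5319 \cdot 10^{5}$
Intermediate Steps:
$b{\left(H \right)} = H$
$k{\left(z \right)} = 2 + z$ ($k{\left(z \right)} = z + 2 = 2 + z$)
$F{\left(v,V \right)} = \sqrt{-108 - 58 V}$ ($F{\left(v,V \right)} = \sqrt{V \left(-4\right) + \left(2 + V\right) \left(-54\right)} = \sqrt{- 4 V - \left(108 + 54 V\right)} = \sqrt{-108 - 58 V}$)
$753364 - F{\left(-168,-543 \right)} = 753364 - \sqrt{-108 - -31494} = 753364 - \sqrt{-108 + 31494} = 753364 - \sqrt{31386}$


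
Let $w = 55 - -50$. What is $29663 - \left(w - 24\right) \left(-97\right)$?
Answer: $37520$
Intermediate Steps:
$w = 105$ ($w = 55 + 50 = 105$)
$29663 - \left(w - 24\right) \left(-97\right) = 29663 - \left(105 - 24\right) \left(-97\right) = 29663 - 81 \left(-97\right) = 29663 - -7857 = 29663 + 7857 = 37520$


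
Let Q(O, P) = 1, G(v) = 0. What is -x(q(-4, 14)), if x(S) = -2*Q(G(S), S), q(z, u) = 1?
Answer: 2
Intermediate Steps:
x(S) = -2 (x(S) = -2*1 = -2)
-x(q(-4, 14)) = -1*(-2) = 2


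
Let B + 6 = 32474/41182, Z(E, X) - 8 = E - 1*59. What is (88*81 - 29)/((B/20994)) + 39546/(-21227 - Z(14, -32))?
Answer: -2501079201512979/87456835 ≈ -2.8598e+7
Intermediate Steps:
Z(E, X) = -51 + E (Z(E, X) = 8 + (E - 1*59) = 8 + (E - 59) = 8 + (-59 + E) = -51 + E)
B = -107309/20591 (B = -6 + 32474/41182 = -6 + 32474*(1/41182) = -6 + 16237/20591 = -107309/20591 ≈ -5.2114)
(88*81 - 29)/((B/20994)) + 39546/(-21227 - Z(14, -32)) = (88*81 - 29)/((-107309/20591/20994)) + 39546/(-21227 - (-51 + 14)) = (7128 - 29)/((-107309/20591*1/20994)) + 39546/(-21227 - 1*(-37)) = 7099/(-107309/432287454) + 39546/(-21227 + 37) = 7099*(-432287454/107309) + 39546/(-21190) = -3068808635946/107309 + 39546*(-1/21190) = -3068808635946/107309 - 1521/815 = -2501079201512979/87456835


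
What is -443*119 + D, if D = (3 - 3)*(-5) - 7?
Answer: -52724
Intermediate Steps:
D = -7 (D = 0*(-5) - 7 = 0 - 7 = -7)
-443*119 + D = -443*119 - 7 = -52717 - 7 = -52724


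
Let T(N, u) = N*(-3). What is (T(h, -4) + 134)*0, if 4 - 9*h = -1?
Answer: 0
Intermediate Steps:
h = 5/9 (h = 4/9 - ⅑*(-1) = 4/9 + ⅑ = 5/9 ≈ 0.55556)
T(N, u) = -3*N
(T(h, -4) + 134)*0 = (-3*5/9 + 134)*0 = (-5/3 + 134)*0 = (397/3)*0 = 0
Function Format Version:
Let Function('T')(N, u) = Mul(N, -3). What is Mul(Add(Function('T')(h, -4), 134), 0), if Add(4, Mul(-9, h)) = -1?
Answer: 0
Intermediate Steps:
h = Rational(5, 9) (h = Add(Rational(4, 9), Mul(Rational(-1, 9), -1)) = Add(Rational(4, 9), Rational(1, 9)) = Rational(5, 9) ≈ 0.55556)
Function('T')(N, u) = Mul(-3, N)
Mul(Add(Function('T')(h, -4), 134), 0) = Mul(Add(Mul(-3, Rational(5, 9)), 134), 0) = Mul(Add(Rational(-5, 3), 134), 0) = Mul(Rational(397, 3), 0) = 0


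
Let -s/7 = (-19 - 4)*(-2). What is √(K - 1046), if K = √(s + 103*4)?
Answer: √(-1046 + 3*√10) ≈ 32.195*I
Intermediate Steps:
s = -322 (s = -7*(-19 - 4)*(-2) = -(-161)*(-2) = -7*46 = -322)
K = 3*√10 (K = √(-322 + 103*4) = √(-322 + 412) = √90 = 3*√10 ≈ 9.4868)
√(K - 1046) = √(3*√10 - 1046) = √(-1046 + 3*√10)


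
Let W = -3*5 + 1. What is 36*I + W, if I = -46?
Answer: -1670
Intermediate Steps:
W = -14 (W = -15 + 1 = -14)
36*I + W = 36*(-46) - 14 = -1656 - 14 = -1670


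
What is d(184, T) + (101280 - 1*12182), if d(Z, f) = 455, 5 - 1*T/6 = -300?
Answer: 89553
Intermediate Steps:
T = 1830 (T = 30 - 6*(-300) = 30 + 1800 = 1830)
d(184, T) + (101280 - 1*12182) = 455 + (101280 - 1*12182) = 455 + (101280 - 12182) = 455 + 89098 = 89553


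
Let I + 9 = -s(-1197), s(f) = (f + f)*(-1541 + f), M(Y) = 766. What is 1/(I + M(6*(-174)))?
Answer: -1/6554015 ≈ -1.5258e-7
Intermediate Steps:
s(f) = 2*f*(-1541 + f) (s(f) = (2*f)*(-1541 + f) = 2*f*(-1541 + f))
I = -6554781 (I = -9 - 2*(-1197)*(-1541 - 1197) = -9 - 2*(-1197)*(-2738) = -9 - 1*6554772 = -9 - 6554772 = -6554781)
1/(I + M(6*(-174))) = 1/(-6554781 + 766) = 1/(-6554015) = -1/6554015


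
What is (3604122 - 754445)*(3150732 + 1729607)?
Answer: 13907389800503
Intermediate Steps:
(3604122 - 754445)*(3150732 + 1729607) = 2849677*4880339 = 13907389800503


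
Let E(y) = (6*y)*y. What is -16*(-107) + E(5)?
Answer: 1862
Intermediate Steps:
E(y) = 6*y²
-16*(-107) + E(5) = -16*(-107) + 6*5² = 1712 + 6*25 = 1712 + 150 = 1862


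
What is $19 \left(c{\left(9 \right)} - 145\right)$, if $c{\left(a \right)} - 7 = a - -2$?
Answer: $-2413$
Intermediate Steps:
$c{\left(a \right)} = 9 + a$ ($c{\left(a \right)} = 7 + \left(a - -2\right) = 7 + \left(a + 2\right) = 7 + \left(2 + a\right) = 9 + a$)
$19 \left(c{\left(9 \right)} - 145\right) = 19 \left(\left(9 + 9\right) - 145\right) = 19 \left(18 - 145\right) = 19 \left(-127\right) = -2413$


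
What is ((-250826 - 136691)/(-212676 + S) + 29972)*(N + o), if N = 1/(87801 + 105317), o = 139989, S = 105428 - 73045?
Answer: 146097370277823542039/34817823574 ≈ 4.1960e+9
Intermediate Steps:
S = 32383
N = 1/193118 ≈ 5.1782e-6
((-250826 - 136691)/(-212676 + S) + 29972)*(N + o) = ((-250826 - 136691)/(-212676 + 32383) + 29972)*(1/193118 + 139989) = (-387517/(-180293) + 29972)*(27034395703/193118) = (-387517*(-1/180293) + 29972)*(27034395703/193118) = (387517/180293 + 29972)*(27034395703/193118) = (5404129313/180293)*(27034395703/193118) = 146097370277823542039/34817823574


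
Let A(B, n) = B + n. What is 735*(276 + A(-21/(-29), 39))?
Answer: 6729660/29 ≈ 2.3206e+5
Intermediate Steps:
735*(276 + A(-21/(-29), 39)) = 735*(276 + (-21/(-29) + 39)) = 735*(276 + (-21*(-1/29) + 39)) = 735*(276 + (21/29 + 39)) = 735*(276 + 1152/29) = 735*(9156/29) = 6729660/29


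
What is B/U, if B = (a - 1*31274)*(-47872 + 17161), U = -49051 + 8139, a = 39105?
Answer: 240497841/40912 ≈ 5878.4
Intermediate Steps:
U = -40912
B = -240497841 (B = (39105 - 1*31274)*(-47872 + 17161) = (39105 - 31274)*(-30711) = 7831*(-30711) = -240497841)
B/U = -240497841/(-40912) = -240497841*(-1/40912) = 240497841/40912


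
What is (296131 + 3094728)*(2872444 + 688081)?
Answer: 12073238240975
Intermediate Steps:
(296131 + 3094728)*(2872444 + 688081) = 3390859*3560525 = 12073238240975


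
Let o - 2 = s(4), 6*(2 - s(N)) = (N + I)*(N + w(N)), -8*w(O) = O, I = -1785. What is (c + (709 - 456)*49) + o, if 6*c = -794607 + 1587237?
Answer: 1746539/12 ≈ 1.4555e+5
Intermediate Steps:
w(O) = -O/8
c = 132105 (c = (-794607 + 1587237)/6 = (⅙)*792630 = 132105)
s(N) = 2 - 7*N*(-1785 + N)/48 (s(N) = 2 - (N - 1785)*(N - N/8)/6 = 2 - (-1785 + N)*7*N/8/6 = 2 - 7*N*(-1785 + N)/48)
o = 12515/12 (o = 2 + (2 - 7/48*4² + (4165/16)*4) = 2 + (2 - 7/48*16 + 4165/4) = 2 + (2 - 7/3 + 4165/4) = 2 + 12491/12 = 12515/12 ≈ 1042.9)
(c + (709 - 456)*49) + o = (132105 + (709 - 456)*49) + 12515/12 = (132105 + 253*49) + 12515/12 = (132105 + 12397) + 12515/12 = 144502 + 12515/12 = 1746539/12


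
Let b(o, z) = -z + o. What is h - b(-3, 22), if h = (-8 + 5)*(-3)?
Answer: 34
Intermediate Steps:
b(o, z) = o - z
h = 9 (h = -3*(-3) = 9)
h - b(-3, 22) = 9 - (-3 - 1*22) = 9 - (-3 - 22) = 9 - 1*(-25) = 9 + 25 = 34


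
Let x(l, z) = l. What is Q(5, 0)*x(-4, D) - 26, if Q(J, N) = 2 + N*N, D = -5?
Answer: -34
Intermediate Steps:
Q(J, N) = 2 + N**2
Q(5, 0)*x(-4, D) - 26 = (2 + 0**2)*(-4) - 26 = (2 + 0)*(-4) - 26 = 2*(-4) - 26 = -8 - 26 = -34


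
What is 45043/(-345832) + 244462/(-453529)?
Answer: -104971089131/156844841128 ≈ -0.66927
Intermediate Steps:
45043/(-345832) + 244462/(-453529) = 45043*(-1/345832) + 244462*(-1/453529) = -45043/345832 - 244462/453529 = -104971089131/156844841128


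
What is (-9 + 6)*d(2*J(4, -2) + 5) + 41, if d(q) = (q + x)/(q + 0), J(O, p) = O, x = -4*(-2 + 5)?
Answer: 530/13 ≈ 40.769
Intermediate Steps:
x = -12 (x = -4*3 = -12)
d(q) = (-12 + q)/q (d(q) = (q - 12)/(q + 0) = (-12 + q)/q)
(-9 + 6)*d(2*J(4, -2) + 5) + 41 = (-9 + 6)*((-12 + (2*4 + 5))/(2*4 + 5)) + 41 = -3*(-12 + (8 + 5))/(8 + 5) + 41 = -3*(-12 + 13)/13 + 41 = -3/13 + 41 = 530/13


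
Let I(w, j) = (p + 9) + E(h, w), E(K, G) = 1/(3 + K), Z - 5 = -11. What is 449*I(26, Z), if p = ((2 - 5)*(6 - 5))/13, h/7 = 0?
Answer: 159395/39 ≈ 4087.1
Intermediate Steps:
h = 0 (h = 7*0 = 0)
p = -3/13 (p = -3*1*(1/13) = -3*1/13 = -3/13 ≈ -0.23077)
Z = -6 (Z = 5 - 11 = -6)
I(w, j) = 355/39 (I(w, j) = (-3/13 + 9) + 1/(3 + 0) = 114/13 + 1/3 = 355/39)
449*I(26, Z) = 449*(355/39) = 159395/39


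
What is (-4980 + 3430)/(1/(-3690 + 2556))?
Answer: 1757700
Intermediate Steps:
(-4980 + 3430)/(1/(-3690 + 2556)) = -1550/(1/(-1134)) = -1550/(-1/1134) = -1550*(-1134) = 1757700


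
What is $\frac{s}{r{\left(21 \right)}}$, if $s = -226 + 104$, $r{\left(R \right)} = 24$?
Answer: $- \frac{61}{12} \approx -5.0833$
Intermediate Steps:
$s = -122$
$\frac{s}{r{\left(21 \right)}} = - \frac{122}{24} = \left(-122\right) \frac{1}{24} = - \frac{61}{12}$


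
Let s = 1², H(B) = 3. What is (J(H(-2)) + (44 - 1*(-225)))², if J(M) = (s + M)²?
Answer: 81225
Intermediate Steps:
s = 1
J(M) = (1 + M)²
(J(H(-2)) + (44 - 1*(-225)))² = ((1 + 3)² + (44 - 1*(-225)))² = (4² + (44 + 225))² = (16 + 269)² = 285² = 81225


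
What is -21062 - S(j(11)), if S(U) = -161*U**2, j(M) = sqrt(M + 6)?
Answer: -18325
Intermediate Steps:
j(M) = sqrt(6 + M)
-21062 - S(j(11)) = -21062 - (-161)*(sqrt(6 + 11))**2 = -21062 - (-161)*(sqrt(17))**2 = -21062 - (-161)*17 = -21062 - 1*(-2737) = -21062 + 2737 = -18325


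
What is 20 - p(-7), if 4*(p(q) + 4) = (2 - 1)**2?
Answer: 95/4 ≈ 23.750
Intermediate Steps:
p(q) = -15/4 (p(q) = -4 + (2 - 1)**2/4 = -4 + (1/4)*1**2 = -4 + (1/4)*1 = -4 + 1/4 = -15/4)
20 - p(-7) = 20 - 1*(-15/4) = 20 + 15/4 = 95/4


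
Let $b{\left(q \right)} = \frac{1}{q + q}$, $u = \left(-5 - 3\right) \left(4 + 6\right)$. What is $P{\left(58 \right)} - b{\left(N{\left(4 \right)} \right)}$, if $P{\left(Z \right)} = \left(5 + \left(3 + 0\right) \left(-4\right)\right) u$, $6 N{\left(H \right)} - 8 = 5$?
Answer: $\frac{7277}{13} \approx 559.77$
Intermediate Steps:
$N{\left(H \right)} = \frac{13}{6}$ ($N{\left(H \right)} = \frac{4}{3} + \frac{1}{6} \cdot 5 = \frac{4}{3} + \frac{5}{6} = \frac{13}{6}$)
$u = -80$ ($u = \left(-8\right) 10 = -80$)
$b{\left(q \right)} = \frac{1}{2 q}$
$P{\left(Z \right)} = 560$ ($P{\left(Z \right)} = \left(5 + \left(3 + 0\right) \left(-4\right)\right) \left(-80\right) = \left(5 + 3 \left(-4\right)\right) \left(-80\right) = \left(5 - 12\right) \left(-80\right) = \left(-7\right) \left(-80\right) = 560$)
$P{\left(58 \right)} - b{\left(N{\left(4 \right)} \right)} = 560 - \frac{1}{2 \cdot \frac{13}{6}} = 560 - \frac{1}{2} \cdot \frac{6}{13} = 560 - \frac{3}{13} = \frac{7277}{13}$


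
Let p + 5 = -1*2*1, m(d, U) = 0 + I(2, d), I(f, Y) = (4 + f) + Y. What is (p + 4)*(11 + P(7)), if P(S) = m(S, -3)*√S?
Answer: -33 - 39*√7 ≈ -136.18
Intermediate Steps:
I(f, Y) = 4 + Y + f
m(d, U) = 6 + d (m(d, U) = 0 + (4 + d + 2) = 0 + (6 + d) = 6 + d)
p = -7 (p = -5 - 1*2*1 = -5 - 2*1 = -5 - 2 = -7)
P(S) = √S*(6 + S) (P(S) = (6 + S)*√S = √S*(6 + S))
(p + 4)*(11 + P(7)) = (-7 + 4)*(11 + √7*(6 + 7)) = -3*(11 + √7*13) = -3*(11 + 13*√7) = -33 - 39*√7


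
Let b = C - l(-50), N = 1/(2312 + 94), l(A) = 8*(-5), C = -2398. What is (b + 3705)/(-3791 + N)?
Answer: -3240882/9121145 ≈ -0.35532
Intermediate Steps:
l(A) = -40
N = 1/2406 ≈ 0.00041563
b = -2358 (b = -2398 - 1*(-40) = -2398 + 40 = -2358)
(b + 3705)/(-3791 + N) = (-2358 + 3705)/(-3791 + 1/2406) = 1347/(-9121145/2406) = 1347*(-2406/9121145) = -3240882/9121145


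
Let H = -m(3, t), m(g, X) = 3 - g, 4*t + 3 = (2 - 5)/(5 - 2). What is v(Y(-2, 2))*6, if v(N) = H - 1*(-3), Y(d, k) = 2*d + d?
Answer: 18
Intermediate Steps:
t = -1 (t = -3/4 + ((2 - 5)/(5 - 2))/4 = -3/4 + (-3/3)/4 = -3/4 + (-3*1/3)/4 = -3/4 + (1/4)*(-1) = -3/4 - 1/4 = -1)
H = 0 (H = -(3 - 1*3) = -(3 - 3) = -1*0 = 0)
Y(d, k) = 3*d
v(N) = 3 (v(N) = 0 - 1*(-3) = 0 + 3 = 3)
v(Y(-2, 2))*6 = 3*6 = 18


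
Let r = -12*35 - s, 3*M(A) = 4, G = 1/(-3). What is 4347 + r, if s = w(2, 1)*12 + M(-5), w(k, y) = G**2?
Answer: 11773/3 ≈ 3924.3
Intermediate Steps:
G = -1/3 (G = 1*(-1/3) = -1/3 ≈ -0.33333)
M(A) = 4/3 (M(A) = (1/3)*4 = 4/3)
w(k, y) = 1/9 (w(k, y) = (-1/3)**2 = 1/9)
s = 8/3 (s = (1/9)*12 + 4/3 = 4/3 + 4/3 = 8/3 ≈ 2.6667)
r = -1268/3 (r = -12*35 - 1*8/3 = -420 - 8/3 = -1268/3 ≈ -422.67)
4347 + r = 4347 - 1268/3 = 11773/3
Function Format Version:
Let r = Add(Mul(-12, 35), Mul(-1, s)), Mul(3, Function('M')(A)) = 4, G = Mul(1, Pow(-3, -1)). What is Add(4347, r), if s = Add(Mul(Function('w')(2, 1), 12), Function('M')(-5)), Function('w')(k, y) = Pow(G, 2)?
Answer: Rational(11773, 3) ≈ 3924.3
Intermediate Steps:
G = Rational(-1, 3) (G = Mul(1, Rational(-1, 3)) = Rational(-1, 3) ≈ -0.33333)
Function('M')(A) = Rational(4, 3) (Function('M')(A) = Mul(Rational(1, 3), 4) = Rational(4, 3))
Function('w')(k, y) = Rational(1, 9) (Function('w')(k, y) = Pow(Rational(-1, 3), 2) = Rational(1, 9))
s = Rational(8, 3) (s = Add(Mul(Rational(1, 9), 12), Rational(4, 3)) = Add(Rational(4, 3), Rational(4, 3)) = Rational(8, 3) ≈ 2.6667)
r = Rational(-1268, 3) (r = Add(Mul(-12, 35), Mul(-1, Rational(8, 3))) = Add(-420, Rational(-8, 3)) = Rational(-1268, 3) ≈ -422.67)
Add(4347, r) = Add(4347, Rational(-1268, 3)) = Rational(11773, 3)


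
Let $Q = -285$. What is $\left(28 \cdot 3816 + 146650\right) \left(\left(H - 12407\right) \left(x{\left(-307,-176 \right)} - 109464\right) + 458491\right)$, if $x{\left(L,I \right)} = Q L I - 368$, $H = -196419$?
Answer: $820997094905962814$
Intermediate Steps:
$x{\left(L,I \right)} = -368 - 285 I L$ ($x{\left(L,I \right)} = - 285 L I - 368 = - 285 I L - 368 = -368 - 285 I L$)
$\left(28 \cdot 3816 + 146650\right) \left(\left(H - 12407\right) \left(x{\left(-307,-176 \right)} - 109464\right) + 458491\right) = \left(28 \cdot 3816 + 146650\right) \left(\left(-196419 - 12407\right) \left(\left(-368 - \left(-50160\right) \left(-307\right)\right) - 109464\right) + 458491\right) = \left(106848 + 146650\right) \left(- 208826 \left(\left(-368 - 15399120\right) - 109464\right) + 458491\right) = 253498 \left(- 208826 \left(-15399488 - 109464\right) + 458491\right) = 253498 \left(\left(-208826\right) \left(-15508952\right) + 458491\right) = 253498 \left(3238672410352 + 458491\right) = 253498 \cdot 3238672868843 = 820997094905962814$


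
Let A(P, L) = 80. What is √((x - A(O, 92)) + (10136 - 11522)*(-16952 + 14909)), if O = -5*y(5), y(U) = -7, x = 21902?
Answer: 2*√713355 ≈ 1689.2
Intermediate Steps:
O = 35 (O = -5*(-7) = 35)
√((x - A(O, 92)) + (10136 - 11522)*(-16952 + 14909)) = √((21902 - 1*80) + (10136 - 11522)*(-16952 + 14909)) = √((21902 - 80) - 1386*(-2043)) = √(21822 + 2831598) = √2853420 = 2*√713355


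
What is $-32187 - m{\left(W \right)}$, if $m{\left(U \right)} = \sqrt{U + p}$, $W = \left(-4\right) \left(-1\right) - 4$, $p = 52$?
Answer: $-32187 - 2 \sqrt{13} \approx -32194.0$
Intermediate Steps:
$W = 0$ ($W = 4 - 4 = 0$)
$m{\left(U \right)} = \sqrt{52 + U}$ ($m{\left(U \right)} = \sqrt{U + 52} = \sqrt{52 + U}$)
$-32187 - m{\left(W \right)} = -32187 - \sqrt{52 + 0} = -32187 - \sqrt{52} = -32187 - 2 \sqrt{13}$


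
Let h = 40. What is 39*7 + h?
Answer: 313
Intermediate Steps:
39*7 + h = 39*7 + 40 = 273 + 40 = 313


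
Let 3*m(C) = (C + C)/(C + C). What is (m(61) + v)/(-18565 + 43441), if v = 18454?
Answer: 55363/74628 ≈ 0.74185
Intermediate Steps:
m(C) = ⅓ (m(C) = ((C + C)/(C + C))/3 = ((2*C)/((2*C)))/3 = ((2*C)*(1/(2*C)))/3 = (⅓)*1 = ⅓)
(m(61) + v)/(-18565 + 43441) = (⅓ + 18454)/(-18565 + 43441) = (55363/3)/24876 = (55363/3)*(1/24876) = 55363/74628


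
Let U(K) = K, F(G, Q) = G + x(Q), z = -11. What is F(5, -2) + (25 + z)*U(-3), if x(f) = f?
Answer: -39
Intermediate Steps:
F(G, Q) = G + Q
F(5, -2) + (25 + z)*U(-3) = (5 - 2) + (25 - 11)*(-3) = 3 + 14*(-3) = 3 - 42 = -39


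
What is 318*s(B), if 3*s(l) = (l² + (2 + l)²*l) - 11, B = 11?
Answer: 208714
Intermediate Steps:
s(l) = -11/3 + l²/3 + l*(2 + l)²/3 (s(l) = ((l² + (2 + l)²*l) - 11)/3 = ((l² + l*(2 + l)²) - 11)/3 = (-11 + l² + l*(2 + l)²)/3 = -11/3 + l²/3 + l*(2 + l)²/3)
318*s(B) = 318*(-11/3 + (⅓)*11² + (⅓)*11*(2 + 11)²) = 318*(-11/3 + (⅓)*121 + (⅓)*11*13²) = 318*(-11/3 + 121/3 + (⅓)*11*169) = 318*(-11/3 + 121/3 + 1859/3) = 318*(1969/3) = 208714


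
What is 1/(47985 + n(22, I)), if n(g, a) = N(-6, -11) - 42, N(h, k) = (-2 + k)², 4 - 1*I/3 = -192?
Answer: 1/48112 ≈ 2.0785e-5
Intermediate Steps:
I = 588 (I = 12 - 3*(-192) = 12 + 576 = 588)
n(g, a) = 127 (n(g, a) = (-2 - 11)² - 42 = (-13)² - 42 = 169 - 42 = 127)
1/(47985 + n(22, I)) = 1/(47985 + 127) = 1/48112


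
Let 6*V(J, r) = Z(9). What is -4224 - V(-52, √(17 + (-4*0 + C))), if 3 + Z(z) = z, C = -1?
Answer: -4225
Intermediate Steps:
Z(z) = -3 + z
V(J, r) = 1 (V(J, r) = (-3 + 9)/6 = (⅙)*6 = 1)
-4224 - V(-52, √(17 + (-4*0 + C))) = -4224 - 1*1 = -4224 - 1 = -4225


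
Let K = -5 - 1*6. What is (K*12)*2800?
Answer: -369600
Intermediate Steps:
K = -11 (K = -5 - 6 = -11)
(K*12)*2800 = -11*12*2800 = -132*2800 = -369600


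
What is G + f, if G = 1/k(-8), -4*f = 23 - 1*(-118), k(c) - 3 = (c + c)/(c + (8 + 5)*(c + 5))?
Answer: -21949/628 ≈ -34.951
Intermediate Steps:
k(c) = 3 + 2*c/(65 + 14*c) (k(c) = 3 + (c + c)/(c + (8 + 5)*(c + 5)) = 3 + (2*c)/(c + 13*(5 + c)) = 3 + (2*c)/(c + (65 + 13*c)) = 3 + (2*c)/(65 + 14*c) = 3 + 2*c/(65 + 14*c))
f = -141/4 (f = -(23 - 1*(-118))/4 = -(23 + 118)/4 = -¼*141 = -141/4 ≈ -35.250)
G = 47/157 (G = 1/((195 + 44*(-8))/(65 + 14*(-8))) = 1/((195 - 352)/(65 - 112)) = 1/(-157/(-47)) = 1/(-1/47*(-157)) = 1/(157/47) = 47/157 ≈ 0.29936)
G + f = 47/157 - 141/4 = -21949/628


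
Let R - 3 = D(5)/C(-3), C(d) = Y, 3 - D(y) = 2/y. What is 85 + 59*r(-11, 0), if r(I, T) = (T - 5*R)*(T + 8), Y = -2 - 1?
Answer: -14849/3 ≈ -4949.7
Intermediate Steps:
D(y) = 3 - 2/y
Y = -3
C(d) = -3
R = 32/15 (R = 3 + (3 - 2/5)/(-3) = 3 + (3 - 2*⅕)*(-⅓) = 3 + (3 - ⅖)*(-⅓) = 3 + (13/5)*(-⅓) = 3 - 13/15 = 32/15 ≈ 2.1333)
r(I, T) = (8 + T)*(-32/3 + T) (r(I, T) = (T - 5*32/15)*(T + 8) = (T - 32/3)*(8 + T) = (-32/3 + T)*(8 + T) = (8 + T)*(-32/3 + T))
85 + 59*r(-11, 0) = 85 + 59*(-256/3 + 0² - 8/3*0) = 85 + 59*(-256/3 + 0 + 0) = 85 + 59*(-256/3) = 85 - 15104/3 = -14849/3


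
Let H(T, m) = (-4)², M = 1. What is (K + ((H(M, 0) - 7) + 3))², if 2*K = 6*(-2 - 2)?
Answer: 0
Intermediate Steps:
H(T, m) = 16
K = -12 (K = (6*(-2 - 2))/2 = (6*(-4))/2 = (½)*(-24) = -12)
(K + ((H(M, 0) - 7) + 3))² = (-12 + ((16 - 7) + 3))² = (-12 + (9 + 3))² = (-12 + 12)² = 0² = 0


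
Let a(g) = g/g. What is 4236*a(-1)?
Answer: 4236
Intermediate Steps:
a(g) = 1
4236*a(-1) = 4236*1 = 4236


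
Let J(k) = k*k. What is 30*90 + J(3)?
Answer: 2709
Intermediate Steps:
J(k) = k²
30*90 + J(3) = 30*90 + 3² = 2700 + 9 = 2709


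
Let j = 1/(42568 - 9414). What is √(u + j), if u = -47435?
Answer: I*√430908836986/3014 ≈ 217.8*I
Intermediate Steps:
j = 1/33154 ≈ 3.0162e-5
√(u + j) = √(-47435 + 1/33154) = √(-1572659989/33154) = I*√430908836986/3014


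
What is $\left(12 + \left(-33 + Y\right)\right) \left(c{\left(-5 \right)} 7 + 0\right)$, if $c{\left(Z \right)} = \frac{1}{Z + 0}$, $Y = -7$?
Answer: $\frac{196}{5} \approx 39.2$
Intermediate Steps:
$c{\left(Z \right)} = \frac{1}{Z}$
$\left(12 + \left(-33 + Y\right)\right) \left(c{\left(-5 \right)} 7 + 0\right) = \left(12 - 40\right) \left(\frac{1}{-5} \cdot 7 + 0\right) = \left(12 - 40\right) \left(\left(- \frac{1}{5}\right) 7 + 0\right) = - 28 \left(- \frac{7}{5} + 0\right) = \left(-28\right) \left(- \frac{7}{5}\right) = \frac{196}{5}$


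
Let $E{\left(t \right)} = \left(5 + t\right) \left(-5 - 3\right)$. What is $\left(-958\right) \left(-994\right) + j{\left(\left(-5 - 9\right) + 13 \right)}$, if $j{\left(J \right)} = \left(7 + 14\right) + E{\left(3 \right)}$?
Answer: $952209$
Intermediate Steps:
$E{\left(t \right)} = -40 - 8 t$ ($E{\left(t \right)} = \left(5 + t\right) \left(-8\right) = -40 - 8 t$)
$j{\left(J \right)} = -43$ ($j{\left(J \right)} = \left(7 + 14\right) - 64 = 21 - 64 = -43$)
$\left(-958\right) \left(-994\right) + j{\left(\left(-5 - 9\right) + 13 \right)} = \left(-958\right) \left(-994\right) - 43 = 952252 - 43 = 952209$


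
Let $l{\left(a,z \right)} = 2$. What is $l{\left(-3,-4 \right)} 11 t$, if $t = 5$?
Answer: $110$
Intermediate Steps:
$l{\left(-3,-4 \right)} 11 t = 2 \cdot 11 \cdot 5 = 22 \cdot 5 = 110$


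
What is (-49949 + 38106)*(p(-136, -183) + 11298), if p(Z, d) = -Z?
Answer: -135412862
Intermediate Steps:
(-49949 + 38106)*(p(-136, -183) + 11298) = (-49949 + 38106)*(-1*(-136) + 11298) = -11843*(136 + 11298) = -11843*11434 = -135412862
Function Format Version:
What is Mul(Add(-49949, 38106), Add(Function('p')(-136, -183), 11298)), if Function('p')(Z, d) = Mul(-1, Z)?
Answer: -135412862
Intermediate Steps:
Mul(Add(-49949, 38106), Add(Function('p')(-136, -183), 11298)) = Mul(Add(-49949, 38106), Add(Mul(-1, -136), 11298)) = Mul(-11843, Add(136, 11298)) = Mul(-11843, 11434) = -135412862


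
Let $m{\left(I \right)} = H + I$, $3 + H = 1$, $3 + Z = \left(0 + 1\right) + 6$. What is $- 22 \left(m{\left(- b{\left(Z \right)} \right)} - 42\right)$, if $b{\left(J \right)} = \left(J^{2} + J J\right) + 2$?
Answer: $1716$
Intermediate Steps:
$Z = 4$ ($Z = -3 + \left(\left(0 + 1\right) + 6\right) = -3 + \left(1 + 6\right) = -3 + 7 = 4$)
$H = -2$ ($H = -3 + 1 = -2$)
$b{\left(J \right)} = 2 + 2 J^{2}$ ($b{\left(J \right)} = \left(J^{2} + J^{2}\right) + 2 = 2 J^{2} + 2 = 2 + 2 J^{2}$)
$m{\left(I \right)} = -2 + I$
$- 22 \left(m{\left(- b{\left(Z \right)} \right)} - 42\right) = - 22 \left(\left(-2 - \left(2 + 2 \cdot 4^{2}\right)\right) - 42\right) = - 22 \left(\left(-2 - \left(2 + 2 \cdot 16\right)\right) - 42\right) = - 22 \left(\left(-2 - \left(2 + 32\right)\right) - 42\right) = - 22 \left(\left(-2 - 34\right) - 42\right) = - 22 \left(-36 - 42\right) = \left(-22\right) \left(-78\right) = 1716$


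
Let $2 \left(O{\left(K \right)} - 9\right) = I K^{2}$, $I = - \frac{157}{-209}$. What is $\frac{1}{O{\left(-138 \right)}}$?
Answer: $\frac{209}{1496835} \approx 0.00013963$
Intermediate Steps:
$I = \frac{157}{209}$ ($I = \left(-157\right) \left(- \frac{1}{209}\right) = \frac{157}{209} \approx 0.7512$)
$O{\left(K \right)} = 9 + \frac{157 K^{2}}{418}$ ($O{\left(K \right)} = 9 + \frac{\frac{157}{209} K^{2}}{2} = 9 + \frac{157 K^{2}}{418}$)
$\frac{1}{O{\left(-138 \right)}} = \frac{1}{9 + \frac{157 \left(-138\right)^{2}}{418}} = \frac{1}{9 + \frac{157}{418} \cdot 19044} = \frac{1}{9 + \frac{1494954}{209}} = \frac{1}{\frac{1496835}{209}} = \frac{209}{1496835}$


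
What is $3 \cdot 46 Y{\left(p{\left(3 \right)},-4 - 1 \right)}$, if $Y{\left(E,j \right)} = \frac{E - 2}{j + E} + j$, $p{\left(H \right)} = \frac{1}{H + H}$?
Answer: $- \frac{18492}{29} \approx -637.66$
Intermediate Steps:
$p{\left(H \right)} = \frac{1}{2 H}$
$Y{\left(E,j \right)} = j + \frac{-2 + E}{E + j}$ ($Y{\left(E,j \right)} = \frac{-2 + E}{E + j} + j = j + \frac{-2 + E}{E + j}$)
$3 \cdot 46 Y{\left(p{\left(3 \right)},-4 - 1 \right)} = 3 \cdot 46 \frac{-2 + \frac{1}{2 \cdot 3} + \left(-4 - 1\right)^{2} + \frac{1}{2 \cdot 3} \left(-4 - 1\right)}{\frac{1}{2 \cdot 3} - 5} = 138 \frac{-2 + \frac{1}{2} \cdot \frac{1}{3} + \left(-5\right)^{2} + \frac{1}{2} \cdot \frac{1}{3} \left(-5\right)}{\frac{1}{2} \cdot \frac{1}{3} - 5} = 138 \frac{-2 + \frac{1}{6} + 25 + \frac{1}{6} \left(-5\right)}{\frac{1}{6} - 5} = 138 \frac{-2 + \frac{1}{6} + 25 - \frac{5}{6}}{- \frac{29}{6}} = 138 \left(\left(- \frac{6}{29}\right) \frac{67}{3}\right) = 138 \left(- \frac{134}{29}\right) = - \frac{18492}{29}$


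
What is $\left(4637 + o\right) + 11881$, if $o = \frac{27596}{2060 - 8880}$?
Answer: $\frac{28156291}{1705} \approx 16514.0$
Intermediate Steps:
$o = - \frac{6899}{1705}$ ($o = \frac{27596}{-6820} = 27596 \left(- \frac{1}{6820}\right) = - \frac{6899}{1705} \approx -4.0463$)
$\left(4637 + o\right) + 11881 = \left(4637 - \frac{6899}{1705}\right) + 11881 = \frac{7899186}{1705} + 11881 = \frac{28156291}{1705}$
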